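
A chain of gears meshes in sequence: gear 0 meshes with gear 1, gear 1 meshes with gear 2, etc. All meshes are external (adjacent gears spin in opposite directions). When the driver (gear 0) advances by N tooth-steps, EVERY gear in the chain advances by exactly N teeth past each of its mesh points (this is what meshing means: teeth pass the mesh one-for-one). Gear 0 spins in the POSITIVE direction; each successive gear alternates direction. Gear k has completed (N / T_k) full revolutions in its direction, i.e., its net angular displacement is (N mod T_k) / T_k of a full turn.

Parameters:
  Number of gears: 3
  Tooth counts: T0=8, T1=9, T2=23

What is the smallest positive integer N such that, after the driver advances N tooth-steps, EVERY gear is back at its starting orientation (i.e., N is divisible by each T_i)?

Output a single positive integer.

Gear k returns to start when N is a multiple of T_k.
All gears at start simultaneously when N is a common multiple of [8, 9, 23]; the smallest such N is lcm(8, 9, 23).
Start: lcm = T0 = 8
Fold in T1=9: gcd(8, 9) = 1; lcm(8, 9) = 8 * 9 / 1 = 72 / 1 = 72
Fold in T2=23: gcd(72, 23) = 1; lcm(72, 23) = 72 * 23 / 1 = 1656 / 1 = 1656
Full cycle length = 1656

Answer: 1656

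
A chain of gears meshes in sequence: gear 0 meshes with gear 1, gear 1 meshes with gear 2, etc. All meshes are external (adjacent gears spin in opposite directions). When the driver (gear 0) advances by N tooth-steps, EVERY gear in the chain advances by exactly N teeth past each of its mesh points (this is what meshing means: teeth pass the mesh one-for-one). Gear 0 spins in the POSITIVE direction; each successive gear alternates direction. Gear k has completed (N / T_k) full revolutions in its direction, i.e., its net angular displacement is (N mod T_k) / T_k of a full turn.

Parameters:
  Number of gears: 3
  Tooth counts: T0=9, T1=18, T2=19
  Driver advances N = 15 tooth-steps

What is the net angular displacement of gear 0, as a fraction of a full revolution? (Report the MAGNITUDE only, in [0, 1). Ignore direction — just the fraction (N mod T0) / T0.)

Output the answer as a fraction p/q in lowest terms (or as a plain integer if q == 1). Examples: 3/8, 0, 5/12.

Answer: 2/3

Derivation:
Chain of 3 gears, tooth counts: [9, 18, 19]
  gear 0: T0=9, direction=positive, advance = 15 mod 9 = 6 teeth = 6/9 turn
  gear 1: T1=18, direction=negative, advance = 15 mod 18 = 15 teeth = 15/18 turn
  gear 2: T2=19, direction=positive, advance = 15 mod 19 = 15 teeth = 15/19 turn
Gear 0: 15 mod 9 = 6
Fraction = 6 / 9 = 2/3 (gcd(6,9)=3) = 2/3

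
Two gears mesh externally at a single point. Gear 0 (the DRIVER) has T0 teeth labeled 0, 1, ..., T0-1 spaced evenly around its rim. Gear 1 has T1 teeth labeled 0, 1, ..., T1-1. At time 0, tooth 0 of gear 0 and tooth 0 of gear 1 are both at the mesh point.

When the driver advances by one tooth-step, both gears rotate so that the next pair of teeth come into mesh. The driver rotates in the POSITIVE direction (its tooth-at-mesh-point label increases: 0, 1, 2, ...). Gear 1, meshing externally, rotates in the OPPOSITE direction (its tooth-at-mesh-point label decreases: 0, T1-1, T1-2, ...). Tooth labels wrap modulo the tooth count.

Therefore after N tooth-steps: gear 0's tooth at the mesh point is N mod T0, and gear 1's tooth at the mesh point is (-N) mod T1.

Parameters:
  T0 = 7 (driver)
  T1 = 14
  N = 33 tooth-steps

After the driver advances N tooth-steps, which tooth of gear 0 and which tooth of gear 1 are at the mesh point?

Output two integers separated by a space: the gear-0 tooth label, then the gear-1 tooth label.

Answer: 5 9

Derivation:
Gear 0 (driver, T0=7): tooth at mesh = N mod T0
  33 = 4 * 7 + 5, so 33 mod 7 = 5
  gear 0 tooth = 5
Gear 1 (driven, T1=14): tooth at mesh = (-N) mod T1
  33 = 2 * 14 + 5, so 33 mod 14 = 5
  (-33) mod 14 = (-5) mod 14 = 14 - 5 = 9
Mesh after 33 steps: gear-0 tooth 5 meets gear-1 tooth 9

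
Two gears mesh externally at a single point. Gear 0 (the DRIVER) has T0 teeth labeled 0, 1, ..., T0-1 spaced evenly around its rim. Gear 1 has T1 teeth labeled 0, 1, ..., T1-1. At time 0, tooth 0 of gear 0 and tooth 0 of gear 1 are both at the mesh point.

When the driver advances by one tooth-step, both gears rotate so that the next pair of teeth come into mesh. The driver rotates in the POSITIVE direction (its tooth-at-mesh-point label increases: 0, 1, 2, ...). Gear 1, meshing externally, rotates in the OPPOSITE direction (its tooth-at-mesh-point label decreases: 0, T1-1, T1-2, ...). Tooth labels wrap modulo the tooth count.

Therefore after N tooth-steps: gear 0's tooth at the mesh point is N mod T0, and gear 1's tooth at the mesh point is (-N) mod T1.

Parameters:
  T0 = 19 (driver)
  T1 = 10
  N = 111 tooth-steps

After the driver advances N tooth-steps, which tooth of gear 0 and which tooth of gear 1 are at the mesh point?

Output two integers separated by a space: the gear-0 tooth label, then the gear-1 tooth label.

Gear 0 (driver, T0=19): tooth at mesh = N mod T0
  111 = 5 * 19 + 16, so 111 mod 19 = 16
  gear 0 tooth = 16
Gear 1 (driven, T1=10): tooth at mesh = (-N) mod T1
  111 = 11 * 10 + 1, so 111 mod 10 = 1
  (-111) mod 10 = (-1) mod 10 = 10 - 1 = 9
Mesh after 111 steps: gear-0 tooth 16 meets gear-1 tooth 9

Answer: 16 9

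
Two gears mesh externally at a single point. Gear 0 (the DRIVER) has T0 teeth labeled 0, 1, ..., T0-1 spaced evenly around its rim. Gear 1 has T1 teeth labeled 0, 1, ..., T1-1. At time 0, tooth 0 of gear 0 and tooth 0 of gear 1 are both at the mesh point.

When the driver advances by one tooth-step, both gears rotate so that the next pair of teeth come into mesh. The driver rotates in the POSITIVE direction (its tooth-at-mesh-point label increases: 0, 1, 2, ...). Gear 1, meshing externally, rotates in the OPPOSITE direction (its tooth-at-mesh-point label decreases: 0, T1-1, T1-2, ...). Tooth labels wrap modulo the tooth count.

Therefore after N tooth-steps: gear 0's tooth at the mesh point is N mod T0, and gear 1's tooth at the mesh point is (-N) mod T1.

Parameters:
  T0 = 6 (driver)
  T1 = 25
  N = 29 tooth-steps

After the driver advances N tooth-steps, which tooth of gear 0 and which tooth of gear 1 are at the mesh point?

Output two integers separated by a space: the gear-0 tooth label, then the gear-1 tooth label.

Gear 0 (driver, T0=6): tooth at mesh = N mod T0
  29 = 4 * 6 + 5, so 29 mod 6 = 5
  gear 0 tooth = 5
Gear 1 (driven, T1=25): tooth at mesh = (-N) mod T1
  29 = 1 * 25 + 4, so 29 mod 25 = 4
  (-29) mod 25 = (-4) mod 25 = 25 - 4 = 21
Mesh after 29 steps: gear-0 tooth 5 meets gear-1 tooth 21

Answer: 5 21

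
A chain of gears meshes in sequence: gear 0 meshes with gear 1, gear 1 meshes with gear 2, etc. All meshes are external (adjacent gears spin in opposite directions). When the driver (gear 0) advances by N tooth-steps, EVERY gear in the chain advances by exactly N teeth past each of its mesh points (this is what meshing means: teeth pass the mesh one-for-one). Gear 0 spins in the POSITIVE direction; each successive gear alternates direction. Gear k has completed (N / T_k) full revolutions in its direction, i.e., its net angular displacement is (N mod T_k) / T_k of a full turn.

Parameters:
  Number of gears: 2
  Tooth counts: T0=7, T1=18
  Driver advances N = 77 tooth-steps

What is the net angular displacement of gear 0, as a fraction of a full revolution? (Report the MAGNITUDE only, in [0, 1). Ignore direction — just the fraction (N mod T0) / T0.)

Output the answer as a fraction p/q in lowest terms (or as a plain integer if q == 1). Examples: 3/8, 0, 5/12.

Answer: 0

Derivation:
Chain of 2 gears, tooth counts: [7, 18]
  gear 0: T0=7, direction=positive, advance = 77 mod 7 = 0 teeth = 0/7 turn
  gear 1: T1=18, direction=negative, advance = 77 mod 18 = 5 teeth = 5/18 turn
Gear 0: 77 mod 7 = 0
Fraction = 0 / 7 = 0/1 (gcd(0,7)=7) = 0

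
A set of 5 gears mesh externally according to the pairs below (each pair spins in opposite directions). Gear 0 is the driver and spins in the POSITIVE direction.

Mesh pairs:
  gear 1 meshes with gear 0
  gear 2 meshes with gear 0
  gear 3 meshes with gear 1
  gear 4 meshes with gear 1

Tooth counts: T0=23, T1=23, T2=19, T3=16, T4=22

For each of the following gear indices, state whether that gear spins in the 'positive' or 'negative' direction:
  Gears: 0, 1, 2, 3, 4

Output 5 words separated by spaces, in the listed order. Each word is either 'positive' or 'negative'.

Answer: positive negative negative positive positive

Derivation:
Gear 0 (driver): positive (depth 0)
  gear 1: meshes with gear 0 -> depth 1 -> negative (opposite of gear 0)
  gear 2: meshes with gear 0 -> depth 1 -> negative (opposite of gear 0)
  gear 3: meshes with gear 1 -> depth 2 -> positive (opposite of gear 1)
  gear 4: meshes with gear 1 -> depth 2 -> positive (opposite of gear 1)
Queried indices 0, 1, 2, 3, 4 -> positive, negative, negative, positive, positive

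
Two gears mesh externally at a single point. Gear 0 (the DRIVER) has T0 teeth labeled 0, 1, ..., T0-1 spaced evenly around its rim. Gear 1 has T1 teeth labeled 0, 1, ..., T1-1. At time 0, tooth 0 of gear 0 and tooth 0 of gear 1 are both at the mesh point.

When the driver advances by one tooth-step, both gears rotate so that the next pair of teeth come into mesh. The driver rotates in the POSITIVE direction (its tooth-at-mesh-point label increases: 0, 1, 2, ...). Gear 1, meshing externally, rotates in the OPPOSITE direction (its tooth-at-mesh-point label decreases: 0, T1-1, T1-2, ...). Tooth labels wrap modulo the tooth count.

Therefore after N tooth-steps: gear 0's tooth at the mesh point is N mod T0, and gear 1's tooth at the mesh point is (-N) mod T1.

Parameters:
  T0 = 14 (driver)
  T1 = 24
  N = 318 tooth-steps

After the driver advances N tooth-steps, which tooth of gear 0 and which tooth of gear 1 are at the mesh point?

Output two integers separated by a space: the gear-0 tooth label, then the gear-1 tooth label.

Answer: 10 18

Derivation:
Gear 0 (driver, T0=14): tooth at mesh = N mod T0
  318 = 22 * 14 + 10, so 318 mod 14 = 10
  gear 0 tooth = 10
Gear 1 (driven, T1=24): tooth at mesh = (-N) mod T1
  318 = 13 * 24 + 6, so 318 mod 24 = 6
  (-318) mod 24 = (-6) mod 24 = 24 - 6 = 18
Mesh after 318 steps: gear-0 tooth 10 meets gear-1 tooth 18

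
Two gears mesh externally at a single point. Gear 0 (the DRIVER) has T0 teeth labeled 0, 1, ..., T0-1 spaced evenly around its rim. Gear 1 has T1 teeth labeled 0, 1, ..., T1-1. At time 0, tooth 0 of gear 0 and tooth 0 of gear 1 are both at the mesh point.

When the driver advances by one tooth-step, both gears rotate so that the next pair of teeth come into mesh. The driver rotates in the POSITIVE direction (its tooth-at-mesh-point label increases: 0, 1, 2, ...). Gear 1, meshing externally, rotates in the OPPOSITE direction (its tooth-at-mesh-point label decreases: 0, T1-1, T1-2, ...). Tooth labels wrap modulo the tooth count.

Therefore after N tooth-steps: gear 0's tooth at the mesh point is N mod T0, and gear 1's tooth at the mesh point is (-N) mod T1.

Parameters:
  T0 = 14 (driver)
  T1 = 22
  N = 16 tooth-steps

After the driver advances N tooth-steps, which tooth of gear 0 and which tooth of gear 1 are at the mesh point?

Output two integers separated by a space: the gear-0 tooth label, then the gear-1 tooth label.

Answer: 2 6

Derivation:
Gear 0 (driver, T0=14): tooth at mesh = N mod T0
  16 = 1 * 14 + 2, so 16 mod 14 = 2
  gear 0 tooth = 2
Gear 1 (driven, T1=22): tooth at mesh = (-N) mod T1
  16 = 0 * 22 + 16, so 16 mod 22 = 16
  (-16) mod 22 = (-16) mod 22 = 22 - 16 = 6
Mesh after 16 steps: gear-0 tooth 2 meets gear-1 tooth 6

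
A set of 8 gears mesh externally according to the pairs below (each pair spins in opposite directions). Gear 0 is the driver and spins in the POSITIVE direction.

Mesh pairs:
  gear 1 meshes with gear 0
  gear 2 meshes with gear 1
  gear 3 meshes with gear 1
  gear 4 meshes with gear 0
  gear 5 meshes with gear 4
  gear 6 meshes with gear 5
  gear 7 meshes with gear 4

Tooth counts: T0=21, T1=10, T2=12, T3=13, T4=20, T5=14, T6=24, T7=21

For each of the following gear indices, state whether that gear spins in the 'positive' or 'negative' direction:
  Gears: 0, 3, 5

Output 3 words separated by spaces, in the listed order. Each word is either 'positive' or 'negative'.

Answer: positive positive positive

Derivation:
Gear 0 (driver): positive (depth 0)
  gear 1: meshes with gear 0 -> depth 1 -> negative (opposite of gear 0)
  gear 2: meshes with gear 1 -> depth 2 -> positive (opposite of gear 1)
  gear 3: meshes with gear 1 -> depth 2 -> positive (opposite of gear 1)
  gear 4: meshes with gear 0 -> depth 1 -> negative (opposite of gear 0)
  gear 5: meshes with gear 4 -> depth 2 -> positive (opposite of gear 4)
  gear 6: meshes with gear 5 -> depth 3 -> negative (opposite of gear 5)
  gear 7: meshes with gear 4 -> depth 2 -> positive (opposite of gear 4)
Queried indices 0, 3, 5 -> positive, positive, positive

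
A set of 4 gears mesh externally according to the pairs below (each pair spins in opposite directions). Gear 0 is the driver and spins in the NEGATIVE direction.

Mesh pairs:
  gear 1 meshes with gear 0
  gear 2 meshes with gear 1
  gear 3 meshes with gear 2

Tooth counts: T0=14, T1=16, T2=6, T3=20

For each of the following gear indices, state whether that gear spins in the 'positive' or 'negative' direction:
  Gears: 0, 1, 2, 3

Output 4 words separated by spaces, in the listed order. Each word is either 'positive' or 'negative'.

Gear 0 (driver): negative (depth 0)
  gear 1: meshes with gear 0 -> depth 1 -> positive (opposite of gear 0)
  gear 2: meshes with gear 1 -> depth 2 -> negative (opposite of gear 1)
  gear 3: meshes with gear 2 -> depth 3 -> positive (opposite of gear 2)
Queried indices 0, 1, 2, 3 -> negative, positive, negative, positive

Answer: negative positive negative positive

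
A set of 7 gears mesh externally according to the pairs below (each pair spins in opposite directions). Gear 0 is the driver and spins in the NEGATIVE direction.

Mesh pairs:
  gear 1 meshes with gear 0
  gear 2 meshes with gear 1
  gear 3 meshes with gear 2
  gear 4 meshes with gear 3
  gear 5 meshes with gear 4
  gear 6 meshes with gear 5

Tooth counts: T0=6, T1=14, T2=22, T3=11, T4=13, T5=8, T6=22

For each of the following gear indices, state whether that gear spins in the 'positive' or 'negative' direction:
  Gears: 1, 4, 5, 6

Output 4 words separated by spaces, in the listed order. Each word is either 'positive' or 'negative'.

Answer: positive negative positive negative

Derivation:
Gear 0 (driver): negative (depth 0)
  gear 1: meshes with gear 0 -> depth 1 -> positive (opposite of gear 0)
  gear 2: meshes with gear 1 -> depth 2 -> negative (opposite of gear 1)
  gear 3: meshes with gear 2 -> depth 3 -> positive (opposite of gear 2)
  gear 4: meshes with gear 3 -> depth 4 -> negative (opposite of gear 3)
  gear 5: meshes with gear 4 -> depth 5 -> positive (opposite of gear 4)
  gear 6: meshes with gear 5 -> depth 6 -> negative (opposite of gear 5)
Queried indices 1, 4, 5, 6 -> positive, negative, positive, negative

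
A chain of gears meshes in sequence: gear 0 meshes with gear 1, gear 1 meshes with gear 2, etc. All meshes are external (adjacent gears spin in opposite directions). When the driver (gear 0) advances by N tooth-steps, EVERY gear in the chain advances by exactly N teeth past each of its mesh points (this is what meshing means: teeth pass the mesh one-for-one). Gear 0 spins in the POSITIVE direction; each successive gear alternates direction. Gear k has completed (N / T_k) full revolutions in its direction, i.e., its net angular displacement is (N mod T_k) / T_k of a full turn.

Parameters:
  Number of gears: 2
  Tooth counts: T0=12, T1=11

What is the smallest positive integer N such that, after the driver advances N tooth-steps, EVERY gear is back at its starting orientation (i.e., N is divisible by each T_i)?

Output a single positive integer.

Answer: 132

Derivation:
Gear k returns to start when N is a multiple of T_k.
All gears at start simultaneously when N is a common multiple of [12, 11]; the smallest such N is lcm(12, 11).
Start: lcm = T0 = 12
Fold in T1=11: gcd(12, 11) = 1; lcm(12, 11) = 12 * 11 / 1 = 132 / 1 = 132
Full cycle length = 132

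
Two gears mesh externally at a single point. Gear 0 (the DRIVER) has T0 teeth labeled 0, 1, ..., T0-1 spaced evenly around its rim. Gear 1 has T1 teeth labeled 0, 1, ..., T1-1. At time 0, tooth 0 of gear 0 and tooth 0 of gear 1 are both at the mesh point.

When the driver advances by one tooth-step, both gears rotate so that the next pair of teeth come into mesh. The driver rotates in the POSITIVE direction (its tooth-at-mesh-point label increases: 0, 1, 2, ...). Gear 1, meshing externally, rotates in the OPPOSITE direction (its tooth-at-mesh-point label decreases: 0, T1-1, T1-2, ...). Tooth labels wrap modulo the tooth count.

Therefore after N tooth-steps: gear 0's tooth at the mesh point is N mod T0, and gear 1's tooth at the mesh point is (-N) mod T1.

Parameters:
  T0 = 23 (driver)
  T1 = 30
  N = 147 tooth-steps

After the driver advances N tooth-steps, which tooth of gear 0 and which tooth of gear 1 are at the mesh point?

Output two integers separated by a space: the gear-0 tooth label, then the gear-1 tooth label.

Gear 0 (driver, T0=23): tooth at mesh = N mod T0
  147 = 6 * 23 + 9, so 147 mod 23 = 9
  gear 0 tooth = 9
Gear 1 (driven, T1=30): tooth at mesh = (-N) mod T1
  147 = 4 * 30 + 27, so 147 mod 30 = 27
  (-147) mod 30 = (-27) mod 30 = 30 - 27 = 3
Mesh after 147 steps: gear-0 tooth 9 meets gear-1 tooth 3

Answer: 9 3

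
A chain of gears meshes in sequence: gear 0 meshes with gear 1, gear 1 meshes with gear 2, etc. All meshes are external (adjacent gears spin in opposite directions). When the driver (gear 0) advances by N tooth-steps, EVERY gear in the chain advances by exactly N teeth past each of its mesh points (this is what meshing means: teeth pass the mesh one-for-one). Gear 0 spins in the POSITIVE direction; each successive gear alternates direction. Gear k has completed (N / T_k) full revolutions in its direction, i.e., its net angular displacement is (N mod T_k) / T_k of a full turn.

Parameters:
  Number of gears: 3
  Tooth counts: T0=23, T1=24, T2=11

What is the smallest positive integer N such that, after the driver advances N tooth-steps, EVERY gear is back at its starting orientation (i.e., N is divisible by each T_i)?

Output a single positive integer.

Answer: 6072

Derivation:
Gear k returns to start when N is a multiple of T_k.
All gears at start simultaneously when N is a common multiple of [23, 24, 11]; the smallest such N is lcm(23, 24, 11).
Start: lcm = T0 = 23
Fold in T1=24: gcd(23, 24) = 1; lcm(23, 24) = 23 * 24 / 1 = 552 / 1 = 552
Fold in T2=11: gcd(552, 11) = 1; lcm(552, 11) = 552 * 11 / 1 = 6072 / 1 = 6072
Full cycle length = 6072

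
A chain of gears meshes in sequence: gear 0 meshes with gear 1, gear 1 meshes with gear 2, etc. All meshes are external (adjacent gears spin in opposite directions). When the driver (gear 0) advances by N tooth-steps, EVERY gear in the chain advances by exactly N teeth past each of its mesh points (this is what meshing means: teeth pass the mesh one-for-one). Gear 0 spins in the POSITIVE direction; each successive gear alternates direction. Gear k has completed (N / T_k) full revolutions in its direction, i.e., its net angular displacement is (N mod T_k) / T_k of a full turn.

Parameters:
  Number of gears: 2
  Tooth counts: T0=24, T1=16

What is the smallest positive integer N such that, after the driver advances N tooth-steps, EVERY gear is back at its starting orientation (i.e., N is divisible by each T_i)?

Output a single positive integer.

Answer: 48

Derivation:
Gear k returns to start when N is a multiple of T_k.
All gears at start simultaneously when N is a common multiple of [24, 16]; the smallest such N is lcm(24, 16).
Start: lcm = T0 = 24
Fold in T1=16: gcd(24, 16) = 8; lcm(24, 16) = 24 * 16 / 8 = 384 / 8 = 48
Full cycle length = 48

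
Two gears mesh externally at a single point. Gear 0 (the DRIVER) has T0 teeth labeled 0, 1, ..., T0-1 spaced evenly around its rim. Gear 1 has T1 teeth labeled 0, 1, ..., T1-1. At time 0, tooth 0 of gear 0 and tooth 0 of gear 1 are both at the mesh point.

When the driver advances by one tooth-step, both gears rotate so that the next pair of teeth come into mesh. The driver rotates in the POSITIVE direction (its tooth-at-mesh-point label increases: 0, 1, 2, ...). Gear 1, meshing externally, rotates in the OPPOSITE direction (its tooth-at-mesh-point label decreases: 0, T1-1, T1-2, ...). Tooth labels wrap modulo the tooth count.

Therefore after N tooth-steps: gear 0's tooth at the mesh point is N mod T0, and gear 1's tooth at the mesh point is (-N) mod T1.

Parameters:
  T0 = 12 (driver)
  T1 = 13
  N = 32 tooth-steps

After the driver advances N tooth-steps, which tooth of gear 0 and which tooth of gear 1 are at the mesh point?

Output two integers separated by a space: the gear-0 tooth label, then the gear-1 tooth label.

Gear 0 (driver, T0=12): tooth at mesh = N mod T0
  32 = 2 * 12 + 8, so 32 mod 12 = 8
  gear 0 tooth = 8
Gear 1 (driven, T1=13): tooth at mesh = (-N) mod T1
  32 = 2 * 13 + 6, so 32 mod 13 = 6
  (-32) mod 13 = (-6) mod 13 = 13 - 6 = 7
Mesh after 32 steps: gear-0 tooth 8 meets gear-1 tooth 7

Answer: 8 7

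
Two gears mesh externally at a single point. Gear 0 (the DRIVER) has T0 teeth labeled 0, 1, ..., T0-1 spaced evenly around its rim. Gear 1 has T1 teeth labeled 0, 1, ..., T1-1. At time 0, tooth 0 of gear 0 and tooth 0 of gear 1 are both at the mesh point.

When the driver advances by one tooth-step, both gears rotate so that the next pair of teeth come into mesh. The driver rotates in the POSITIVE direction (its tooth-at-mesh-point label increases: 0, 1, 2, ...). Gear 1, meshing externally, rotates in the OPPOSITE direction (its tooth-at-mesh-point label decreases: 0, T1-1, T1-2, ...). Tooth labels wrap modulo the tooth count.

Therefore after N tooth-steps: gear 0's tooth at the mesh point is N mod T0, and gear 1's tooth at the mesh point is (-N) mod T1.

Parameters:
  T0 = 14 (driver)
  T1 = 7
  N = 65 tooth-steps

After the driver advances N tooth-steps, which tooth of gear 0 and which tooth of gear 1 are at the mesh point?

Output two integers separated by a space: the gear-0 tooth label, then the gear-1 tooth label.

Gear 0 (driver, T0=14): tooth at mesh = N mod T0
  65 = 4 * 14 + 9, so 65 mod 14 = 9
  gear 0 tooth = 9
Gear 1 (driven, T1=7): tooth at mesh = (-N) mod T1
  65 = 9 * 7 + 2, so 65 mod 7 = 2
  (-65) mod 7 = (-2) mod 7 = 7 - 2 = 5
Mesh after 65 steps: gear-0 tooth 9 meets gear-1 tooth 5

Answer: 9 5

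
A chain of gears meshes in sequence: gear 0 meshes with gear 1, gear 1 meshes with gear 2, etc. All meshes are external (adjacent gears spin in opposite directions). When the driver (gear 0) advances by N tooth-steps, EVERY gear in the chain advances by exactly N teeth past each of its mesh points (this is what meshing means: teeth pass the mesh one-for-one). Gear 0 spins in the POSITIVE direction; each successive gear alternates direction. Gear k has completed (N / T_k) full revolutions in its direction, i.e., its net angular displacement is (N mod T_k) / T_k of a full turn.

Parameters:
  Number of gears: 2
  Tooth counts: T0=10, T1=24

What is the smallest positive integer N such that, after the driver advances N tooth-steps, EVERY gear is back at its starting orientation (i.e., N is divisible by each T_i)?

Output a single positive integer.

Answer: 120

Derivation:
Gear k returns to start when N is a multiple of T_k.
All gears at start simultaneously when N is a common multiple of [10, 24]; the smallest such N is lcm(10, 24).
Start: lcm = T0 = 10
Fold in T1=24: gcd(10, 24) = 2; lcm(10, 24) = 10 * 24 / 2 = 240 / 2 = 120
Full cycle length = 120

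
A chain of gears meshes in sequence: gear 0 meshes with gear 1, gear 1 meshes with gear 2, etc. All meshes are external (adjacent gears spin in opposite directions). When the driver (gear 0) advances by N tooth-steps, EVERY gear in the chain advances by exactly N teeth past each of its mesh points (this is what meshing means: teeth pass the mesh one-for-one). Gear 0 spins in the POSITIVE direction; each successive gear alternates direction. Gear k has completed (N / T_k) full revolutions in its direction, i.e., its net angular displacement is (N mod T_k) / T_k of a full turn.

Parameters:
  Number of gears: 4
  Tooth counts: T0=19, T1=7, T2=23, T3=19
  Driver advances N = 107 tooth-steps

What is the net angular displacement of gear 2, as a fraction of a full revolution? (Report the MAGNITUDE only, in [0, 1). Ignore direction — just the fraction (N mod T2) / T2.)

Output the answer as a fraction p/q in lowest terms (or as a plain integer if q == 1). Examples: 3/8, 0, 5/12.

Answer: 15/23

Derivation:
Chain of 4 gears, tooth counts: [19, 7, 23, 19]
  gear 0: T0=19, direction=positive, advance = 107 mod 19 = 12 teeth = 12/19 turn
  gear 1: T1=7, direction=negative, advance = 107 mod 7 = 2 teeth = 2/7 turn
  gear 2: T2=23, direction=positive, advance = 107 mod 23 = 15 teeth = 15/23 turn
  gear 3: T3=19, direction=negative, advance = 107 mod 19 = 12 teeth = 12/19 turn
Gear 2: 107 mod 23 = 15
Fraction = 15 / 23 = 15/23 (gcd(15,23)=1) = 15/23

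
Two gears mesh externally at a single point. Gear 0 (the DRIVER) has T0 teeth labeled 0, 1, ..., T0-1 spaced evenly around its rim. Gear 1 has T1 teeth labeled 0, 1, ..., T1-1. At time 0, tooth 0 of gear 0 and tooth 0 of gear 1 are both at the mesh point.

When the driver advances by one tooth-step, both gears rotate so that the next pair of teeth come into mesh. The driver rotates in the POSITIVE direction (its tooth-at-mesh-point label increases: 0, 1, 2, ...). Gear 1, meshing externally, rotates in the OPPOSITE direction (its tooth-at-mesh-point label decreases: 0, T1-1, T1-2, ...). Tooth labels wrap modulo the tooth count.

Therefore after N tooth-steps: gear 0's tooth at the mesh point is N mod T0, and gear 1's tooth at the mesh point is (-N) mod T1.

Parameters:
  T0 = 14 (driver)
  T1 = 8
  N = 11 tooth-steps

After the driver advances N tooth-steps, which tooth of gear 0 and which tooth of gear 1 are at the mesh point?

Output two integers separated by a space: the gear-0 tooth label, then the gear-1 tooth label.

Answer: 11 5

Derivation:
Gear 0 (driver, T0=14): tooth at mesh = N mod T0
  11 = 0 * 14 + 11, so 11 mod 14 = 11
  gear 0 tooth = 11
Gear 1 (driven, T1=8): tooth at mesh = (-N) mod T1
  11 = 1 * 8 + 3, so 11 mod 8 = 3
  (-11) mod 8 = (-3) mod 8 = 8 - 3 = 5
Mesh after 11 steps: gear-0 tooth 11 meets gear-1 tooth 5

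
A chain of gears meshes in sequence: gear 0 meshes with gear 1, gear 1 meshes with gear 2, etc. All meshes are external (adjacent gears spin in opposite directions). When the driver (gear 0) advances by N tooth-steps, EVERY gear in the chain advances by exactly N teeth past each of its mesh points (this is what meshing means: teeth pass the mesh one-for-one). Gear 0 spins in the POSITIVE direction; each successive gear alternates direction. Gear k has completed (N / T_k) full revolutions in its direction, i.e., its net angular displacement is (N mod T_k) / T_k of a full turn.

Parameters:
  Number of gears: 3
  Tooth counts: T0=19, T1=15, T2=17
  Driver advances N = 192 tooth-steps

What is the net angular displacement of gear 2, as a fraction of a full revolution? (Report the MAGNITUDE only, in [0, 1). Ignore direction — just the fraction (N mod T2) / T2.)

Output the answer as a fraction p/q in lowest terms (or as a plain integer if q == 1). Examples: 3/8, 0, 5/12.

Answer: 5/17

Derivation:
Chain of 3 gears, tooth counts: [19, 15, 17]
  gear 0: T0=19, direction=positive, advance = 192 mod 19 = 2 teeth = 2/19 turn
  gear 1: T1=15, direction=negative, advance = 192 mod 15 = 12 teeth = 12/15 turn
  gear 2: T2=17, direction=positive, advance = 192 mod 17 = 5 teeth = 5/17 turn
Gear 2: 192 mod 17 = 5
Fraction = 5 / 17 = 5/17 (gcd(5,17)=1) = 5/17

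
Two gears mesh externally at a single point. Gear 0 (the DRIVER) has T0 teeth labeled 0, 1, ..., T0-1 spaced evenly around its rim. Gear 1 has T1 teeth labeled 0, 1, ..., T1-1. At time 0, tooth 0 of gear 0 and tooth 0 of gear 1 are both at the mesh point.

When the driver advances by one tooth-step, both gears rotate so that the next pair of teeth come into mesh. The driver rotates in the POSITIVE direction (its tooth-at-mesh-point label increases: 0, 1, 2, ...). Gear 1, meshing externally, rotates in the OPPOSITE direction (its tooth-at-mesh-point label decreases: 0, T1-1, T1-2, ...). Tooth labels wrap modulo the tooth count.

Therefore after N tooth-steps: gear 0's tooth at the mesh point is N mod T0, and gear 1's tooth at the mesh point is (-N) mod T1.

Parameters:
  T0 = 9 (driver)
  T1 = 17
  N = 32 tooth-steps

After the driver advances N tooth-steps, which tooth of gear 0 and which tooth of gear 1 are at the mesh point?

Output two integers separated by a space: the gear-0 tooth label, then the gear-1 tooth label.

Gear 0 (driver, T0=9): tooth at mesh = N mod T0
  32 = 3 * 9 + 5, so 32 mod 9 = 5
  gear 0 tooth = 5
Gear 1 (driven, T1=17): tooth at mesh = (-N) mod T1
  32 = 1 * 17 + 15, so 32 mod 17 = 15
  (-32) mod 17 = (-15) mod 17 = 17 - 15 = 2
Mesh after 32 steps: gear-0 tooth 5 meets gear-1 tooth 2

Answer: 5 2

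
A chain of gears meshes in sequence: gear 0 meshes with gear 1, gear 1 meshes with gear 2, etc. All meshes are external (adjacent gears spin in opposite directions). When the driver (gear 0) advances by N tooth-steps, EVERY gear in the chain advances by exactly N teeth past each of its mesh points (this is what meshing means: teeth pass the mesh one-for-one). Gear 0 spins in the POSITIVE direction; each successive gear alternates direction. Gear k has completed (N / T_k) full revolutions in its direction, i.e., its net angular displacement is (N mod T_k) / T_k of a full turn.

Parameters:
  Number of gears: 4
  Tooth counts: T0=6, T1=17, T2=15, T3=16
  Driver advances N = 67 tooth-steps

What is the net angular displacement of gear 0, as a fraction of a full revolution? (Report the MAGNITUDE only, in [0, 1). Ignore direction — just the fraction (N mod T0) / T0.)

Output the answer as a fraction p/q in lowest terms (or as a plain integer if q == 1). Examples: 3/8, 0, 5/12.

Answer: 1/6

Derivation:
Chain of 4 gears, tooth counts: [6, 17, 15, 16]
  gear 0: T0=6, direction=positive, advance = 67 mod 6 = 1 teeth = 1/6 turn
  gear 1: T1=17, direction=negative, advance = 67 mod 17 = 16 teeth = 16/17 turn
  gear 2: T2=15, direction=positive, advance = 67 mod 15 = 7 teeth = 7/15 turn
  gear 3: T3=16, direction=negative, advance = 67 mod 16 = 3 teeth = 3/16 turn
Gear 0: 67 mod 6 = 1
Fraction = 1 / 6 = 1/6 (gcd(1,6)=1) = 1/6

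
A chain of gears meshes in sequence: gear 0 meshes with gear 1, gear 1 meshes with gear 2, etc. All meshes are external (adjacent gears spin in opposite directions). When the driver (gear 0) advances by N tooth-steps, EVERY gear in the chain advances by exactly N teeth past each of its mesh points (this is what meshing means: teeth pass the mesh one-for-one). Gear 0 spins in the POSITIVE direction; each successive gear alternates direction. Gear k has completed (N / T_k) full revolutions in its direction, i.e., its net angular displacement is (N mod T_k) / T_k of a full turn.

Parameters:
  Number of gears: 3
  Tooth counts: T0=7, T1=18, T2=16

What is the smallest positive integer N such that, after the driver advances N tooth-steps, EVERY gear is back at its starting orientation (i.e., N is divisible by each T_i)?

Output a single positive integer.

Answer: 1008

Derivation:
Gear k returns to start when N is a multiple of T_k.
All gears at start simultaneously when N is a common multiple of [7, 18, 16]; the smallest such N is lcm(7, 18, 16).
Start: lcm = T0 = 7
Fold in T1=18: gcd(7, 18) = 1; lcm(7, 18) = 7 * 18 / 1 = 126 / 1 = 126
Fold in T2=16: gcd(126, 16) = 2; lcm(126, 16) = 126 * 16 / 2 = 2016 / 2 = 1008
Full cycle length = 1008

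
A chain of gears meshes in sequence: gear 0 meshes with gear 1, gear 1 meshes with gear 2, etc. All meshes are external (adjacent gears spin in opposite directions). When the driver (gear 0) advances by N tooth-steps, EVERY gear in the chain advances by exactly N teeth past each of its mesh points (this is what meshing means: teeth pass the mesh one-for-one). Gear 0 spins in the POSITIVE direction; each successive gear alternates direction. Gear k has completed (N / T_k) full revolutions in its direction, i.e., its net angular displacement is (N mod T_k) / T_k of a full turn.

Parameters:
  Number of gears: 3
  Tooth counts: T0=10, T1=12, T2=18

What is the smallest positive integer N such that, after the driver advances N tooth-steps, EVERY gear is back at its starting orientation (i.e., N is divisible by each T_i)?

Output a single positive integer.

Gear k returns to start when N is a multiple of T_k.
All gears at start simultaneously when N is a common multiple of [10, 12, 18]; the smallest such N is lcm(10, 12, 18).
Start: lcm = T0 = 10
Fold in T1=12: gcd(10, 12) = 2; lcm(10, 12) = 10 * 12 / 2 = 120 / 2 = 60
Fold in T2=18: gcd(60, 18) = 6; lcm(60, 18) = 60 * 18 / 6 = 1080 / 6 = 180
Full cycle length = 180

Answer: 180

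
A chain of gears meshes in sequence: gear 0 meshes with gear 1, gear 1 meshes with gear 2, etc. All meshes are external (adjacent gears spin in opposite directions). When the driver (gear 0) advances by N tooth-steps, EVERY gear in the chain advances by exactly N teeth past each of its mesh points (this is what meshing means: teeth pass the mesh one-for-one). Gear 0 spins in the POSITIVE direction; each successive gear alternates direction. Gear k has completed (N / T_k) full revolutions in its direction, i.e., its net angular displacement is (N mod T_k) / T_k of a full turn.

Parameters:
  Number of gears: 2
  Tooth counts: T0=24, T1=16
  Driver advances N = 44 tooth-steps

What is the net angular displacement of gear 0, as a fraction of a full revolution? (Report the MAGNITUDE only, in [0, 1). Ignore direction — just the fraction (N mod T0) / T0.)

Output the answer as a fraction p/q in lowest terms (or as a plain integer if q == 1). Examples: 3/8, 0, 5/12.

Answer: 5/6

Derivation:
Chain of 2 gears, tooth counts: [24, 16]
  gear 0: T0=24, direction=positive, advance = 44 mod 24 = 20 teeth = 20/24 turn
  gear 1: T1=16, direction=negative, advance = 44 mod 16 = 12 teeth = 12/16 turn
Gear 0: 44 mod 24 = 20
Fraction = 20 / 24 = 5/6 (gcd(20,24)=4) = 5/6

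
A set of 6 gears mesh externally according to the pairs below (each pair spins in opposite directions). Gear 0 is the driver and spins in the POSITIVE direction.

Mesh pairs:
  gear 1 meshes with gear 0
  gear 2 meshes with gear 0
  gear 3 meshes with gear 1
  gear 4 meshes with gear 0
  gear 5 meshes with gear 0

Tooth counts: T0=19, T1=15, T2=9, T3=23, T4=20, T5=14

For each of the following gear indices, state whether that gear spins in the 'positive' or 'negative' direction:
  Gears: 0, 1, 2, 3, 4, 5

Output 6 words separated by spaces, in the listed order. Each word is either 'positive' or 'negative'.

Answer: positive negative negative positive negative negative

Derivation:
Gear 0 (driver): positive (depth 0)
  gear 1: meshes with gear 0 -> depth 1 -> negative (opposite of gear 0)
  gear 2: meshes with gear 0 -> depth 1 -> negative (opposite of gear 0)
  gear 3: meshes with gear 1 -> depth 2 -> positive (opposite of gear 1)
  gear 4: meshes with gear 0 -> depth 1 -> negative (opposite of gear 0)
  gear 5: meshes with gear 0 -> depth 1 -> negative (opposite of gear 0)
Queried indices 0, 1, 2, 3, 4, 5 -> positive, negative, negative, positive, negative, negative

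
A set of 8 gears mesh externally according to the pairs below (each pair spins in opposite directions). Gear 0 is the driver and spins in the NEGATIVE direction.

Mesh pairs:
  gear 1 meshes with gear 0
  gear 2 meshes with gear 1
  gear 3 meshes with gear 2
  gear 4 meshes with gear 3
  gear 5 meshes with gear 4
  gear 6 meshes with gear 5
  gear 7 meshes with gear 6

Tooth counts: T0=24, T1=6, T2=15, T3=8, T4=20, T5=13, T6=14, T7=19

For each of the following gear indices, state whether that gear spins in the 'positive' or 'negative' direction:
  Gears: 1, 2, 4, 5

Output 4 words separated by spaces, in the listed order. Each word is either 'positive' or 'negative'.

Gear 0 (driver): negative (depth 0)
  gear 1: meshes with gear 0 -> depth 1 -> positive (opposite of gear 0)
  gear 2: meshes with gear 1 -> depth 2 -> negative (opposite of gear 1)
  gear 3: meshes with gear 2 -> depth 3 -> positive (opposite of gear 2)
  gear 4: meshes with gear 3 -> depth 4 -> negative (opposite of gear 3)
  gear 5: meshes with gear 4 -> depth 5 -> positive (opposite of gear 4)
  gear 6: meshes with gear 5 -> depth 6 -> negative (opposite of gear 5)
  gear 7: meshes with gear 6 -> depth 7 -> positive (opposite of gear 6)
Queried indices 1, 2, 4, 5 -> positive, negative, negative, positive

Answer: positive negative negative positive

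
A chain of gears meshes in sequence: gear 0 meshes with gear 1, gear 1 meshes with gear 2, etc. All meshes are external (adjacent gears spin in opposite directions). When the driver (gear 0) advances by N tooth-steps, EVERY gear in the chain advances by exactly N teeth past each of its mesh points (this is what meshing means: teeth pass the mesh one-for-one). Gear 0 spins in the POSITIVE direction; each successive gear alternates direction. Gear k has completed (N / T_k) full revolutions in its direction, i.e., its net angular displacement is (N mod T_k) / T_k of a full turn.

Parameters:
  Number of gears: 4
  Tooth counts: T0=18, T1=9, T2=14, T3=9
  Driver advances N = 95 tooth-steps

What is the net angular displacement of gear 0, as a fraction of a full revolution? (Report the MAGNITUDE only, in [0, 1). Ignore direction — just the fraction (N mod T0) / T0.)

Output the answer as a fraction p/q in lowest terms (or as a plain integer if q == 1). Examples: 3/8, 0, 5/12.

Chain of 4 gears, tooth counts: [18, 9, 14, 9]
  gear 0: T0=18, direction=positive, advance = 95 mod 18 = 5 teeth = 5/18 turn
  gear 1: T1=9, direction=negative, advance = 95 mod 9 = 5 teeth = 5/9 turn
  gear 2: T2=14, direction=positive, advance = 95 mod 14 = 11 teeth = 11/14 turn
  gear 3: T3=9, direction=negative, advance = 95 mod 9 = 5 teeth = 5/9 turn
Gear 0: 95 mod 18 = 5
Fraction = 5 / 18 = 5/18 (gcd(5,18)=1) = 5/18

Answer: 5/18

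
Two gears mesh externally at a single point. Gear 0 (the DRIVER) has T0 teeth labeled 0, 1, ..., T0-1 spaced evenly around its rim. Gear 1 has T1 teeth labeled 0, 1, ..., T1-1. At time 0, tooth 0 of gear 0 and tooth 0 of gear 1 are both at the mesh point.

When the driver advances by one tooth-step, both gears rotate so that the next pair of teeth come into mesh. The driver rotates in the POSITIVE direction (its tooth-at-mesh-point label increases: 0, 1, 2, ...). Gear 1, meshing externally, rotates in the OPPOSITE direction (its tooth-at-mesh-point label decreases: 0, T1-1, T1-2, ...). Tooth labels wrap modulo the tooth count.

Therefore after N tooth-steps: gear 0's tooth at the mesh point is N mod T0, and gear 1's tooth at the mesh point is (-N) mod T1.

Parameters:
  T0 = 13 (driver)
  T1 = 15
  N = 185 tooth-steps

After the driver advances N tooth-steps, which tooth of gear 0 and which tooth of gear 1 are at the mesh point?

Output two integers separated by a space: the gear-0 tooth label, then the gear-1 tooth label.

Gear 0 (driver, T0=13): tooth at mesh = N mod T0
  185 = 14 * 13 + 3, so 185 mod 13 = 3
  gear 0 tooth = 3
Gear 1 (driven, T1=15): tooth at mesh = (-N) mod T1
  185 = 12 * 15 + 5, so 185 mod 15 = 5
  (-185) mod 15 = (-5) mod 15 = 15 - 5 = 10
Mesh after 185 steps: gear-0 tooth 3 meets gear-1 tooth 10

Answer: 3 10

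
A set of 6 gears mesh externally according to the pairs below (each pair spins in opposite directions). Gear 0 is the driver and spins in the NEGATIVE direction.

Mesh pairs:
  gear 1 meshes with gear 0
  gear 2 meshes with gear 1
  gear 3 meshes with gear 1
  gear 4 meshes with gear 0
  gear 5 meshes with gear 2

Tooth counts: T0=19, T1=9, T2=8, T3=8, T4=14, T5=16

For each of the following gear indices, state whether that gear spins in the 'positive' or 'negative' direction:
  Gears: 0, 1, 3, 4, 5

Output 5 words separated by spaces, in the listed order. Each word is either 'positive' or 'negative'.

Gear 0 (driver): negative (depth 0)
  gear 1: meshes with gear 0 -> depth 1 -> positive (opposite of gear 0)
  gear 2: meshes with gear 1 -> depth 2 -> negative (opposite of gear 1)
  gear 3: meshes with gear 1 -> depth 2 -> negative (opposite of gear 1)
  gear 4: meshes with gear 0 -> depth 1 -> positive (opposite of gear 0)
  gear 5: meshes with gear 2 -> depth 3 -> positive (opposite of gear 2)
Queried indices 0, 1, 3, 4, 5 -> negative, positive, negative, positive, positive

Answer: negative positive negative positive positive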